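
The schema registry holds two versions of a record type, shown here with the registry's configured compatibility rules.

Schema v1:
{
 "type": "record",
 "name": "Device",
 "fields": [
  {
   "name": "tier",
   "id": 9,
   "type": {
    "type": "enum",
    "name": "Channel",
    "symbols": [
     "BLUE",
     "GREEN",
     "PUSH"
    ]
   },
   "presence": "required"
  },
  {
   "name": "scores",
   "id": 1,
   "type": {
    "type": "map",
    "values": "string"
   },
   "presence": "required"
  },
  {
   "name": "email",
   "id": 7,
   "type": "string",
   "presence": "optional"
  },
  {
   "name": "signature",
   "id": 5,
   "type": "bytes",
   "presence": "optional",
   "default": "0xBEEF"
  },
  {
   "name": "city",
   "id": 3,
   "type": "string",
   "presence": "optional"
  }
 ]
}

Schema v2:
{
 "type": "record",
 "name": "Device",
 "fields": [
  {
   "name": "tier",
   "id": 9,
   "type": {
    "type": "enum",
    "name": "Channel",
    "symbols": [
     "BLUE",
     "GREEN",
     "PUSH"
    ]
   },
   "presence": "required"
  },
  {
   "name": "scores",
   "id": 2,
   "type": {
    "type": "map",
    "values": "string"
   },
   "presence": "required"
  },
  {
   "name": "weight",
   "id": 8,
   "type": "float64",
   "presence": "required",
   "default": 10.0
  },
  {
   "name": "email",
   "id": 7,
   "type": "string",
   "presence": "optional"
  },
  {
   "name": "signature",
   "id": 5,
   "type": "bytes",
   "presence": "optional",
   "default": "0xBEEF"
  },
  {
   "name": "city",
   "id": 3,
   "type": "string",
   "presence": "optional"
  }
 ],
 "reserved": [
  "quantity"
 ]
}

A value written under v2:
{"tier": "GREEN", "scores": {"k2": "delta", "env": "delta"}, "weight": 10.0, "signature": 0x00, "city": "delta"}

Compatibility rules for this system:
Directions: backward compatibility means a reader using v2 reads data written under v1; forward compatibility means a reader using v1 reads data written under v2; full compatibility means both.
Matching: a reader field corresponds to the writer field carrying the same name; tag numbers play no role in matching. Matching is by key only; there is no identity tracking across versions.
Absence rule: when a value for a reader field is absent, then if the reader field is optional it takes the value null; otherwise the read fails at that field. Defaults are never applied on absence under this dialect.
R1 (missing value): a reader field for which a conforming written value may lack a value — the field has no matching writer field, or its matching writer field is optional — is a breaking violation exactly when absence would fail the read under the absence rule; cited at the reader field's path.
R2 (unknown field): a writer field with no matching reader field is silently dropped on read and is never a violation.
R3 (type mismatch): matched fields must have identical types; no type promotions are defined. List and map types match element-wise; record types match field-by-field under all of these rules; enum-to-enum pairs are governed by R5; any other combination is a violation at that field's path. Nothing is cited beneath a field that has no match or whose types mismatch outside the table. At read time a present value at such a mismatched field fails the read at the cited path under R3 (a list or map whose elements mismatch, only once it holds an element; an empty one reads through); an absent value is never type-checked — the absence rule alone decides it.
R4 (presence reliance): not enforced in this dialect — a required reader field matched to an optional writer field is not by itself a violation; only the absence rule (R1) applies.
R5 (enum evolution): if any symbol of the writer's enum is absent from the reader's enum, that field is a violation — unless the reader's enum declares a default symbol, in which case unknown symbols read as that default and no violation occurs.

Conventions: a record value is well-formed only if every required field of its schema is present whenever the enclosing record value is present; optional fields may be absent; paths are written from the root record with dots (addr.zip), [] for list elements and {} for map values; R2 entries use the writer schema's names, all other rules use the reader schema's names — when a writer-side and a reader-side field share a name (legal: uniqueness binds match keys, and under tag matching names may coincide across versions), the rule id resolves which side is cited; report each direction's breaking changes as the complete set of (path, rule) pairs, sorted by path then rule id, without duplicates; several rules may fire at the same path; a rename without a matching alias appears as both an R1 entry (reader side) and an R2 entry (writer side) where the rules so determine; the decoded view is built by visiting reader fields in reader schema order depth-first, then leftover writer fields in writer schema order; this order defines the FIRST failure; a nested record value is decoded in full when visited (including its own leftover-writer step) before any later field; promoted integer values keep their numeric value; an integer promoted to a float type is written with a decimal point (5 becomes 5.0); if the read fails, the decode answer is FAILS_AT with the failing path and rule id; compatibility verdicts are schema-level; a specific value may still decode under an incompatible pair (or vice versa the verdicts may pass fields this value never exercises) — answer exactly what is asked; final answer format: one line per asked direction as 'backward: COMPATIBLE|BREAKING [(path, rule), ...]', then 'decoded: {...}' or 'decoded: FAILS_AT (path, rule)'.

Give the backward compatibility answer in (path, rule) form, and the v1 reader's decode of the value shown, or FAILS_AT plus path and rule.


backward: BREAKING [(weight, R1)]; decoded: {"tier": "GREEN", "scores": {"k2": "delta", "env": "delta"}, "email": null, "signature": 0x00, "city": "delta"}

each type pair in Device: writer, then reader
backward on Device — v2 reading data written by v1:
  tier: paired with writer tier (Channel -> Channel; writer required)
  scores: paired with writer scores (map<string, string> -> map<string, string>; writer required)
  weight: no writer match
  email: paired with writer email (string -> string; writer optional)
  signature: paired with writer signature (bytes -> bytes; writer optional)
  city: paired with writer city (string -> string; writer optional)
  violation R1 at weight
  => backward: BREAKING (1)
decode (reader v1):
  tier := "GREEN"
  scores := {"k2": "delta", "env": "delta"}
  email := null (not supplied -> null)
  signature := 0x00
  city := "delta"
  writer weight: unmatched, discarded
  => decoded: {"tier": "GREEN", "scores": {"k2": "delta", "env": "delta"}, "email": null, "signature": 0x00, "city": "delta"}
the rest of the Device diff is inert for this question:
  field scores in record Device: tag 1 changed to 2 -> inert for the asked Device verdict: nothing fires


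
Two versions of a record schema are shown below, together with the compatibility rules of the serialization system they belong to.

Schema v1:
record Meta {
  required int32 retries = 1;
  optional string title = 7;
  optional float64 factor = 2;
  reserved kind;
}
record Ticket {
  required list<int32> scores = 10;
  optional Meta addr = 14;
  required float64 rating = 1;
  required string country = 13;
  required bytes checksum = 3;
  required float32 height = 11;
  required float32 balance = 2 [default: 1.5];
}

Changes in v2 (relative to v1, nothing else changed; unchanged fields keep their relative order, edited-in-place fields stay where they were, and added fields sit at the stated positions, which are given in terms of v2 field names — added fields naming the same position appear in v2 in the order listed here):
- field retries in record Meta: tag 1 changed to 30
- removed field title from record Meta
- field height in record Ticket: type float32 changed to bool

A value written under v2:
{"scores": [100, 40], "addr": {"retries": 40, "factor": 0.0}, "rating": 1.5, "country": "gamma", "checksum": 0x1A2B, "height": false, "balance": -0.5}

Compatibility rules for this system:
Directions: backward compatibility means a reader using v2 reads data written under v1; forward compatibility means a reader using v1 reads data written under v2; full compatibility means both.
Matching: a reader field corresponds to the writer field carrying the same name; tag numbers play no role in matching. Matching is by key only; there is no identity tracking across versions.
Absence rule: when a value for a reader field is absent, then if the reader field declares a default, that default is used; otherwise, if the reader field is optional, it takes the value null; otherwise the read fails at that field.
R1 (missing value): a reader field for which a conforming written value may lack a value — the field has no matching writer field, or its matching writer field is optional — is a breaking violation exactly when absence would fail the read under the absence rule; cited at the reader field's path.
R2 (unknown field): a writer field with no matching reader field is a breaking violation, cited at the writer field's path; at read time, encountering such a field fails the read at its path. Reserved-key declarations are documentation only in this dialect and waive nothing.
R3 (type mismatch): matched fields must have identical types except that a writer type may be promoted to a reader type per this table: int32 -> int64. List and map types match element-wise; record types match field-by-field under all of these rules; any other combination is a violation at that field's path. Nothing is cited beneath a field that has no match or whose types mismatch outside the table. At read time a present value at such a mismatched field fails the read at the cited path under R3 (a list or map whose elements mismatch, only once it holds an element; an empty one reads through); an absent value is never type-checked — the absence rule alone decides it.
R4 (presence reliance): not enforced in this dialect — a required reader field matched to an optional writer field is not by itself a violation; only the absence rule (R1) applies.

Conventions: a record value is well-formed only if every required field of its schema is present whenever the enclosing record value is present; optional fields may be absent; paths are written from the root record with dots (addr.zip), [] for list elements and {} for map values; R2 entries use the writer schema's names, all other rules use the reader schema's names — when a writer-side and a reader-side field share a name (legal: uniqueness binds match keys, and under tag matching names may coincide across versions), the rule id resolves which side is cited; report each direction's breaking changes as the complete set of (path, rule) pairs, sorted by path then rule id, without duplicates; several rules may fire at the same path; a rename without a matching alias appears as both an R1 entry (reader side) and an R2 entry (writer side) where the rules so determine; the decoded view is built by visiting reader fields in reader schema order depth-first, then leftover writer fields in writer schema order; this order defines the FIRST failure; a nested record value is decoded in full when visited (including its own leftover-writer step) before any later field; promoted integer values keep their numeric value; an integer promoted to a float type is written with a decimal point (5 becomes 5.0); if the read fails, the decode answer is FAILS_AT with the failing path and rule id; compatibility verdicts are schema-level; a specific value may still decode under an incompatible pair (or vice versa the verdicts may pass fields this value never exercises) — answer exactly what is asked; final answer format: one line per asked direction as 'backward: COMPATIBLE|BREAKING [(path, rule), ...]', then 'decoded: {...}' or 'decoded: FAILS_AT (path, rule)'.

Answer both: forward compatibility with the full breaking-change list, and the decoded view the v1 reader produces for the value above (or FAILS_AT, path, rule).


each type pair in Ticket: writer, then reader
forward pass over Ticket, reader schema v1, writer schema v2:
  scores: paired with writer scores (list<int32> -> list<int32>; writer required)
  addr: paired with writer addr (Meta -> Meta; writer optional)
  rating: paired with writer rating (float64 -> float64; writer required)
  country: paired with writer country (string -> string; writer required)
  checksum: paired with writer checksum (bytes -> bytes; writer required)
  height: paired with writer height (bool -> float32; writer required)
  balance: paired with writer balance (float32 -> float32; writer required)
  addr.retries: paired with writer addr.retries (int32 -> int32; writer required)
  addr.title has no writer counterpart
  addr.factor: paired with writer addr.factor (float64 -> float64; writer optional)
  rule R3 violated at height
  => forward: BREAKING (1)
decode (reader v1):
  scores := [100, 40]
  addr.retries := 40
  addr.title := null (not supplied -> null)
  addr.factor := 0.0
  rating := 1.5
  country := "gamma"
  checksum := 0x1A2B
  read fails at height under R3
  => FAILS_AT (height, R3)
checking off the Ticket differences that do not matter here:
  field retries in record Meta: tag 1 changed to 30 -> inert for the asked Ticket verdict: nothing fires
  removed field title from record Meta -> affects backward compatibility only, which is not asked

forward: BREAKING [(height, R3)]; decoded: FAILS_AT (height, R3)


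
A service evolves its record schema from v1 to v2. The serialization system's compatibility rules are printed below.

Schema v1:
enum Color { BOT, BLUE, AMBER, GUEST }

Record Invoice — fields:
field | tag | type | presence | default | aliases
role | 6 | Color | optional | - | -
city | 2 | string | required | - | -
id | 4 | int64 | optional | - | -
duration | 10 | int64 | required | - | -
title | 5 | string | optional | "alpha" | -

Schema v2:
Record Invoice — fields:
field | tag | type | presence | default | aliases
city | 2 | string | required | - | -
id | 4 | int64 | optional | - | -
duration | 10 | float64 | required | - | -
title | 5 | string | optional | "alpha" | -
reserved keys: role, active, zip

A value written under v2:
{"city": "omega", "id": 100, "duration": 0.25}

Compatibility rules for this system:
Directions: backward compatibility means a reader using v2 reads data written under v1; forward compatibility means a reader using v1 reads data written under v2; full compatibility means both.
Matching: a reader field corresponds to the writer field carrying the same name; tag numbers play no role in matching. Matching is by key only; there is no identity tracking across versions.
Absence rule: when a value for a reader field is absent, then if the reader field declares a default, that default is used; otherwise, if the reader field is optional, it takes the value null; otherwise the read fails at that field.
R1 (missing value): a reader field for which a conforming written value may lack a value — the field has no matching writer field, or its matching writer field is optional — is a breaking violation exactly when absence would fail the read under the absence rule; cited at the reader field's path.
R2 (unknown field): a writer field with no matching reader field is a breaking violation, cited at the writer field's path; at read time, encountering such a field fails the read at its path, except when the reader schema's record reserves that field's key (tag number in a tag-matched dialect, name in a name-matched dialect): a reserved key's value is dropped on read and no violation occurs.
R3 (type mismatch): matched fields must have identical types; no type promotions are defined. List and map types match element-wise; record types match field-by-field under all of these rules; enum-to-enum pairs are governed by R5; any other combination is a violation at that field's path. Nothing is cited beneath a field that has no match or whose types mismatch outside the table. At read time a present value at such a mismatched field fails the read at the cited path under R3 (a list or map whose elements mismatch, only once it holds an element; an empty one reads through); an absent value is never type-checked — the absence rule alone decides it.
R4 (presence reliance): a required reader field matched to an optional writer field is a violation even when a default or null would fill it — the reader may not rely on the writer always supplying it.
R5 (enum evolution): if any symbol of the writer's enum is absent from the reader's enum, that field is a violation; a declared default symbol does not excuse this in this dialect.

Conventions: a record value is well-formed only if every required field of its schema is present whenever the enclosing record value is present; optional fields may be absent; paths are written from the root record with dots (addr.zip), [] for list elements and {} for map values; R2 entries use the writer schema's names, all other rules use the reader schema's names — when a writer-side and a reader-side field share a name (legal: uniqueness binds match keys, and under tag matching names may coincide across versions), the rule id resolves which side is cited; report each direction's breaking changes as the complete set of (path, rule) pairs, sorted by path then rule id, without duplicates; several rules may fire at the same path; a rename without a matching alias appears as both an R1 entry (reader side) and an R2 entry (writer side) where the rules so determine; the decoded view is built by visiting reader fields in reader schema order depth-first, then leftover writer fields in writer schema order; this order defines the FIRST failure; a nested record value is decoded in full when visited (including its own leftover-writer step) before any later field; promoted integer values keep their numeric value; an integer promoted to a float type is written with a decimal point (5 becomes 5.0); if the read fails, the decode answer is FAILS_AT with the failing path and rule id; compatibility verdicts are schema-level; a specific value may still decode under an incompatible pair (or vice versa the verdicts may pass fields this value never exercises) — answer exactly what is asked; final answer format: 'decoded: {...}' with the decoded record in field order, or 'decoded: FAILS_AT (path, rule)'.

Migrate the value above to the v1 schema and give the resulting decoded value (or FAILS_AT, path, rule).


decoded: FAILS_AT (duration, R3)

in Invoice below, arrows point writer -> reader
decode (reader v1):
  role := null (missing; optional => null)
  city := "omega"
  id := 100
  read fails at duration under R3
  => FAILS_AT (duration, R3)
the other Invoice changes do not affect what is asked:
  removed field role from record Invoice (its key "role" joins the reserved list) -> fires no rule on Invoice under this dialect and leaves the result unchanged


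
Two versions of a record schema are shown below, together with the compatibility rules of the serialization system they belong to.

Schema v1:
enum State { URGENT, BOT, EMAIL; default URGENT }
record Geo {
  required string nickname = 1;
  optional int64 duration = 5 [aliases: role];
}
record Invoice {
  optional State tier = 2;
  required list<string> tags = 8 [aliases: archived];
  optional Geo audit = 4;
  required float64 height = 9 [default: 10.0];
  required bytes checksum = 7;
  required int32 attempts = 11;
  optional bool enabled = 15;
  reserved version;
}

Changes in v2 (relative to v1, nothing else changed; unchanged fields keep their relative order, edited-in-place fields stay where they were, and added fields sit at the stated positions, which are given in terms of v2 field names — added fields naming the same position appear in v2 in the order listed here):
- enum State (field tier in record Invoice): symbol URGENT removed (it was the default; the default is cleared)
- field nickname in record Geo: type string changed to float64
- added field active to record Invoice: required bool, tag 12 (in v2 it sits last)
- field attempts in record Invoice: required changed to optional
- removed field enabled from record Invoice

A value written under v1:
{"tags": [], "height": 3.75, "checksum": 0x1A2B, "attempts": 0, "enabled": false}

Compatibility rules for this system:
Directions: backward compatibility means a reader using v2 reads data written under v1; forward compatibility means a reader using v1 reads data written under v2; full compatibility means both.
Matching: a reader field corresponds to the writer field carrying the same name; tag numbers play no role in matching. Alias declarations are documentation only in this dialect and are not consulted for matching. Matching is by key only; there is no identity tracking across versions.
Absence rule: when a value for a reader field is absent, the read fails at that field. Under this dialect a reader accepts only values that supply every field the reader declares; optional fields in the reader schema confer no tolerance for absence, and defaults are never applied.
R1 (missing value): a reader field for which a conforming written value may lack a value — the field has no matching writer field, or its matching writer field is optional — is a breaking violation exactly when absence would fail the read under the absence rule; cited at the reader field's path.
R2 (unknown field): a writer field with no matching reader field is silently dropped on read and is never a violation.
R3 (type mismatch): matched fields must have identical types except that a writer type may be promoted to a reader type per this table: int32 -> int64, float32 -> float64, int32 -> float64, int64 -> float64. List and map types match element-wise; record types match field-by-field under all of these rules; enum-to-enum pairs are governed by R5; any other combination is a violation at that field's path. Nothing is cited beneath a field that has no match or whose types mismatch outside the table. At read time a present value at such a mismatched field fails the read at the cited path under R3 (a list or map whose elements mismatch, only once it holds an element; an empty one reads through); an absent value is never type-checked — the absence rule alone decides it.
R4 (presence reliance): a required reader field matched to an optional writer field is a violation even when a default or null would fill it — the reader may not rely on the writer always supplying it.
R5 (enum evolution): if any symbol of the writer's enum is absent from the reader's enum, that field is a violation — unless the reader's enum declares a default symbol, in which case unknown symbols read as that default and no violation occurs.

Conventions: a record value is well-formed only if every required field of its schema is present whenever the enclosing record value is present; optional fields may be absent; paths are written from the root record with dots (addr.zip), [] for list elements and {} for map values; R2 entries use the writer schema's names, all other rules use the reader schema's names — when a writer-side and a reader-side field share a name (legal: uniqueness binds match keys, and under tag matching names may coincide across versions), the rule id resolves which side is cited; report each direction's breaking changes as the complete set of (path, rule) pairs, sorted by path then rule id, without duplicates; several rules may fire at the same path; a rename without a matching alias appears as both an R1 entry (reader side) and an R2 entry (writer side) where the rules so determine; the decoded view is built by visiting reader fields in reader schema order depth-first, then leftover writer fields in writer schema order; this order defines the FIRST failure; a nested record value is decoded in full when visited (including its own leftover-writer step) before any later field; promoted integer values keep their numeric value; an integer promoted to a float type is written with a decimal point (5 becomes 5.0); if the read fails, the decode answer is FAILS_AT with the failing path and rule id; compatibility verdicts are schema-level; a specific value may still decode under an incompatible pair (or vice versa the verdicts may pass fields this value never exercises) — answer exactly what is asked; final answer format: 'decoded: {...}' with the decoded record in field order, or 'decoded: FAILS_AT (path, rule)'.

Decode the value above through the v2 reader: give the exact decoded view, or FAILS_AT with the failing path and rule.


decoded: FAILS_AT (tier, R1)

arrows below run writer -> reader for Invoice
decode walk for Invoice under reader schema v2:
  read fails at tier under R1 (no fill)
  => FAILS_AT (tier, R1)
ruling out the remaining Invoice differences:
  field nickname in record Geo: type string changed to float64 -> changes Invoice's schema-level verdicts only — the decode of this value is the same
  added field active to record Invoice: required bool, tag 12 (in v2 it sits last) -> changes Invoice's schema-level verdicts only — the decode of this value is the same
  field attempts in record Invoice: required changed to optional -> changes Invoice's schema-level verdicts only — the decode of this value is the same
  removed field enabled from record Invoice -> changes Invoice's schema-level verdicts only — the decode of this value is the same


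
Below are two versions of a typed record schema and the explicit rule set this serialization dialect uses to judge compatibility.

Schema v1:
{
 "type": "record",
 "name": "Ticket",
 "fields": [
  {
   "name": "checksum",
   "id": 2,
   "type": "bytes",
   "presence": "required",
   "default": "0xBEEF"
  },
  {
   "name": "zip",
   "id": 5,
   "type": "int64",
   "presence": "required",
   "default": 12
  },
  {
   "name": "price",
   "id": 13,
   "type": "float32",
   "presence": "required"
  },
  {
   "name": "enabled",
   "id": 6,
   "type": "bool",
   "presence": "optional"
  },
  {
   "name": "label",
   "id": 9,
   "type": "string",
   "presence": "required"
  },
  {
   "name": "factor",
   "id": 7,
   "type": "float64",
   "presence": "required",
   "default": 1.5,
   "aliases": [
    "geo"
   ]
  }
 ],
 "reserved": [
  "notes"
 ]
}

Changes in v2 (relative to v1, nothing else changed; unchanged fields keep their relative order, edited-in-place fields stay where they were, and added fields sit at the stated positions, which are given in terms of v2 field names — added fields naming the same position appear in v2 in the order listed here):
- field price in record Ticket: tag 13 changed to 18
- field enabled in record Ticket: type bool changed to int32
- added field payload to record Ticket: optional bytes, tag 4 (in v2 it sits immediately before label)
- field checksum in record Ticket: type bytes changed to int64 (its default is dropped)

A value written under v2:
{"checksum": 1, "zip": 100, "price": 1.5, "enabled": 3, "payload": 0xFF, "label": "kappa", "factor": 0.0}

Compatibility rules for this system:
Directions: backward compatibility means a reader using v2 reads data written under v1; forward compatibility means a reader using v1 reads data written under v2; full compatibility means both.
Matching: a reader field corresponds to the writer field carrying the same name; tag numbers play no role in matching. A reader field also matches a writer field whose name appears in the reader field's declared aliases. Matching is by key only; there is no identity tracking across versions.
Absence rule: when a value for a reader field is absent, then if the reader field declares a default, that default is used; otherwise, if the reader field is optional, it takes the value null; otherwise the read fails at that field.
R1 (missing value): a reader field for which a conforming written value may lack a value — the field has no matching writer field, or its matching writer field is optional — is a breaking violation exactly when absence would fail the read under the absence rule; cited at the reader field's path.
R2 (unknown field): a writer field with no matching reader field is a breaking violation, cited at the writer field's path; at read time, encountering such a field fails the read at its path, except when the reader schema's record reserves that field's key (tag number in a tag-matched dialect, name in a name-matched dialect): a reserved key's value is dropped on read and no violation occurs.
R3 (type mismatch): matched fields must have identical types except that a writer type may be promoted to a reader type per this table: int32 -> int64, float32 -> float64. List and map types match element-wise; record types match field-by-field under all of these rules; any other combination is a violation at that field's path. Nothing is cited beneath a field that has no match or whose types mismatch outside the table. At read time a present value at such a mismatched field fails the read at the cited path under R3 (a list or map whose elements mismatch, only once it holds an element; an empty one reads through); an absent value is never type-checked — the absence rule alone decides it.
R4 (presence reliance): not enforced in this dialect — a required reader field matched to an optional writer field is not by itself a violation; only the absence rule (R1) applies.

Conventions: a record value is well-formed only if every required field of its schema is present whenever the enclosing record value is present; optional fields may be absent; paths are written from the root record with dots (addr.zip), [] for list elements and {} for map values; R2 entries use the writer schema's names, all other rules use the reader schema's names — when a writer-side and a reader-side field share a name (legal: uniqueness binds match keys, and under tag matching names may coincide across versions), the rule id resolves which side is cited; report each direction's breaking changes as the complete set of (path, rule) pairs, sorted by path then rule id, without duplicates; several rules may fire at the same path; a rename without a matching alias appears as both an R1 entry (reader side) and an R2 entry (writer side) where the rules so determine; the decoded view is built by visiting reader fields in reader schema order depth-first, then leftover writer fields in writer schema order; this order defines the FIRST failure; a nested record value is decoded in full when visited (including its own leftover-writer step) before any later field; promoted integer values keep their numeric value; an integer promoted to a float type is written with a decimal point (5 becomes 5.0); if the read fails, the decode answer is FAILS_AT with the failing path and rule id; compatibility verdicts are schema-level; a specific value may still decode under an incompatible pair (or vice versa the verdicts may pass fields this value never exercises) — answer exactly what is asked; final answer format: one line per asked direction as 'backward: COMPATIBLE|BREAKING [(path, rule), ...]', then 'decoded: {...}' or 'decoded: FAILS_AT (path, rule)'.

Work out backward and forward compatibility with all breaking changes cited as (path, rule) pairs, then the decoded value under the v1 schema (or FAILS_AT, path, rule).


backward: BREAKING [(checksum, R3), (enabled, R3)]; forward: BREAKING [(checksum, R3), (enabled, R3), (payload, R2)]; decoded: FAILS_AT (checksum, R3)

in Ticket below, arrows point writer -> reader
backward pass over Ticket, reader schema v2, writer schema v1:
  checksum: paired with writer checksum (bytes -> int64; writer required)
  zip: paired with writer zip (int64 -> int64; writer required)
  price: paired with writer price (float32 -> float32; writer required)
  enabled: paired with writer enabled (bool -> int32; writer optional)
  payload has no writer counterpart
  label: paired with writer label (string -> string; writer required)
  factor: paired with writer factor (float64 -> float64; writer required)
  violation R3 at checksum
  violation R3 at enabled
  => 2 violation(s): backward is BREAKING for Ticket
forward pass over Ticket, reader schema v1, writer schema v2:
  checksum: paired with writer checksum (int64 -> bytes; writer required)
  zip: paired with writer zip (int64 -> int64; writer required)
  price: paired with writer price (float32 -> float32; writer required)
  enabled: paired with writer enabled (int32 -> bool; writer optional)
  label: paired with writer label (string -> string; writer required)
  factor: paired with writer factor (float64 -> float64; writer required)
  leftover writer field: payload
  violation R3 at checksum
  violation R3 at enabled
  violation R2 at payload
  => 3 violation(s): forward is BREAKING for Ticket
decode (reader v1):
  read fails at checksum under R3
  => FAILS_AT (checksum, R3)


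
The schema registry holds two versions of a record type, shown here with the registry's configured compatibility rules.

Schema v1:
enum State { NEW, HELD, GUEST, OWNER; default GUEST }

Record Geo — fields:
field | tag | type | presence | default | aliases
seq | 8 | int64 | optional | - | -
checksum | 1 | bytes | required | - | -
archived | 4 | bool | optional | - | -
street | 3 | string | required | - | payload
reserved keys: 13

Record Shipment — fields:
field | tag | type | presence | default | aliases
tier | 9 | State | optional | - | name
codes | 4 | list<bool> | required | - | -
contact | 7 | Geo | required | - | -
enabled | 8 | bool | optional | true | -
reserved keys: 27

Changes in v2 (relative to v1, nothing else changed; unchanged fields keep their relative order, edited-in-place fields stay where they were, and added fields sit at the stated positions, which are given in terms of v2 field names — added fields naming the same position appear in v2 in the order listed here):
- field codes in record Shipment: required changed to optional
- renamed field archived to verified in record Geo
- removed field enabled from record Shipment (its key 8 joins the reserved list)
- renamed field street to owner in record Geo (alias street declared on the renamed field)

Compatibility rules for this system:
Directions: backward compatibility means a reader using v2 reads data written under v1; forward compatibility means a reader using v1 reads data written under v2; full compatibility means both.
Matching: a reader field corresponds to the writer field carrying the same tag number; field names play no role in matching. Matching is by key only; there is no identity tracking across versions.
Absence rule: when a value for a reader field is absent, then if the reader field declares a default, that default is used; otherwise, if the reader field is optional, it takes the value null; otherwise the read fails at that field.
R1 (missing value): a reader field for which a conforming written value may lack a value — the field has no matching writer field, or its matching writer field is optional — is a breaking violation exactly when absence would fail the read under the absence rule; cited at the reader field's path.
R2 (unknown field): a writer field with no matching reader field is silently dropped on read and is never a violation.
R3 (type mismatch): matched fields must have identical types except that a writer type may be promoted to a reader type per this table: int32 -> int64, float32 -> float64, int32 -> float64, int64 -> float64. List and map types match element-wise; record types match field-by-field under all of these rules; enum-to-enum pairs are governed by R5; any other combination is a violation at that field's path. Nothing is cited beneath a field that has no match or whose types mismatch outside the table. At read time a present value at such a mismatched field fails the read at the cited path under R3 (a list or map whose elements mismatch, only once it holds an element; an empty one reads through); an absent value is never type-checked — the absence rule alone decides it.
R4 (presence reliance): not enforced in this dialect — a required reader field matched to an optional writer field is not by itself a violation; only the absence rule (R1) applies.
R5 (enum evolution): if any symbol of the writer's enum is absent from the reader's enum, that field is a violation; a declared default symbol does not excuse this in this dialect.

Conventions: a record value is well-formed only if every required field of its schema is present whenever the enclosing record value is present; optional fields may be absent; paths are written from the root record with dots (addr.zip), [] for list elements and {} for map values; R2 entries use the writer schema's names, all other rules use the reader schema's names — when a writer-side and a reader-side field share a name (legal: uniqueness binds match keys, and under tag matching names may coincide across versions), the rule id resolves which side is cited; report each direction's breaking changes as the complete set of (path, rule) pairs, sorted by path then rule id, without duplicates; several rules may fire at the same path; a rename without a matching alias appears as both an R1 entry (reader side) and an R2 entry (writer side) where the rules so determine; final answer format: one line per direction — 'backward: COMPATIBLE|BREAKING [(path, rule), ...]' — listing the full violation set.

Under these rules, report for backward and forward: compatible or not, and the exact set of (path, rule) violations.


backward: COMPATIBLE []; forward: BREAKING [(codes, R1)]

arrows below run writer -> reader for Shipment
backward analysis of Shipment with v2 as reader and v1 as writer:
  State -> State, writer optional: tier aligns to tier
  list<bool> -> list<bool>, writer required: codes aligns to codes
  Geo -> Geo, writer required: contact aligns to contact
  writer enabled: unknown to reader
  int64 -> int64, writer optional: contact.seq aligns to contact.seq
  bytes -> bytes, writer required: contact.checksum aligns to contact.checksum
  bool -> bool, writer optional: contact.verified aligns to contact.archived
  string -> string, writer required: contact.owner aligns to contact.street
  => backward verdict for Shipment: COMPATIBLE, no violations
forward analysis of Shipment with v1 as reader and v2 as writer:
  State -> State, writer optional: tier aligns to tier
  list<bool> -> list<bool>, writer optional: codes aligns to codes
  Geo -> Geo, writer required: contact aligns to contact
  enabled: no writer match
  int64 -> int64, writer optional: contact.seq aligns to contact.seq
  bytes -> bytes, writer required: contact.checksum aligns to contact.checksum
  bool -> bool, writer optional: contact.archived aligns to contact.verified
  string -> string, writer required: contact.street aligns to contact.owner
  violation R1 at codes
  forward on Shipment therefore BREAKING (1)


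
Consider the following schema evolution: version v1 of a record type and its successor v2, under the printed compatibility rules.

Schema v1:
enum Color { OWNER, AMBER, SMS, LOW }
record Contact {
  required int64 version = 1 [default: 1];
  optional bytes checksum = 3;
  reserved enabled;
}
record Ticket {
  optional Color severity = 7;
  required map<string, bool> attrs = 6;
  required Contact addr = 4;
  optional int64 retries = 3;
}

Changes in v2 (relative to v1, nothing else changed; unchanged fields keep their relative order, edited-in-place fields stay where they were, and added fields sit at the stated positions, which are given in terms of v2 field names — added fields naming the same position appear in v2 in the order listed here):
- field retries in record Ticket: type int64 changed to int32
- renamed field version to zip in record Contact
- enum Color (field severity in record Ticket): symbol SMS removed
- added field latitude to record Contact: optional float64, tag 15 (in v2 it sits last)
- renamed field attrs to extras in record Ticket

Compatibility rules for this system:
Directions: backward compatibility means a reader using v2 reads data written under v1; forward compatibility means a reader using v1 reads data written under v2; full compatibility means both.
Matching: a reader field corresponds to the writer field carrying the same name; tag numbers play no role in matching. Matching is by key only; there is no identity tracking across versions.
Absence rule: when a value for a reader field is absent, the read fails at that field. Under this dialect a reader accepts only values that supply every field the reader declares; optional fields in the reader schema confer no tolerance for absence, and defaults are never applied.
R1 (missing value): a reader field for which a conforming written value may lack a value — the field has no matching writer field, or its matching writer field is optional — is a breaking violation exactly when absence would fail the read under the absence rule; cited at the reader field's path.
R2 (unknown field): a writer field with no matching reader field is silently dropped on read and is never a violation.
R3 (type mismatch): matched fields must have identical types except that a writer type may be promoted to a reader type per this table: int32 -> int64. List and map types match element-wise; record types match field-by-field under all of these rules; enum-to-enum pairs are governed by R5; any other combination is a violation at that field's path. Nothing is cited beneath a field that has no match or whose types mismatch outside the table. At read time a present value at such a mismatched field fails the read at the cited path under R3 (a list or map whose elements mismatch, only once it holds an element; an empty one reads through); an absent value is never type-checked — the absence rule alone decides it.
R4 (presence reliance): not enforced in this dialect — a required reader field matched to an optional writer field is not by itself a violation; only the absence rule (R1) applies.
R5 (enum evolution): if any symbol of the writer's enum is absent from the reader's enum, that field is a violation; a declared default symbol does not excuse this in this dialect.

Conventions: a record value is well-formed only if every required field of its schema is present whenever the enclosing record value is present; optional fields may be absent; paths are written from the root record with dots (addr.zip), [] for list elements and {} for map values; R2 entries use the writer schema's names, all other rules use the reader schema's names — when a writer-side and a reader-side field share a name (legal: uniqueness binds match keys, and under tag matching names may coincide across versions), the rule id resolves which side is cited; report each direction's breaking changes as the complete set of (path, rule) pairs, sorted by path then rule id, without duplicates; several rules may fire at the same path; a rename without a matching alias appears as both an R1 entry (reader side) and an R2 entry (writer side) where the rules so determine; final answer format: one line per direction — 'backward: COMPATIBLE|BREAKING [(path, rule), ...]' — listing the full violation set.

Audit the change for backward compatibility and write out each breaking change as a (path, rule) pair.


backward: BREAKING [(addr.checksum, R1), (addr.latitude, R1), (addr.zip, R1), (extras, R1), (retries, R1), (retries, R3), (severity, R1), (severity, R5)]

each type pair in Ticket: writer, then reader
backward pass over Ticket, reader schema v2, writer schema v1:
  severity: Color -> Color, writer optional; from severity
  no writer field matches reader extras
  addr: Contact -> Contact, writer required; from addr
  retries: int64 -> int32, writer optional; from retries
  writer attrs: unknown to reader
  no writer field matches reader addr.zip
  addr.checksum: bytes -> bytes, writer optional; from addr.checksum
  no writer field matches reader addr.latitude
  writer addr.version: unknown to reader
  rule R1 violated at addr.checksum
  rule R1 violated at addr.latitude
  rule R1 violated at addr.zip
  rule R1 violated at extras
  rule R1 violated at retries
  rule R3 violated at retries
  rule R1 violated at severity
  rule R5 violated at severity
  => backward verdict for Ticket: BREAKING, 8 violation(s)
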